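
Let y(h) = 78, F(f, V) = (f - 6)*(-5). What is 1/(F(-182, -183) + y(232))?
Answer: 1/1018 ≈ 0.00098232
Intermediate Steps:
F(f, V) = 30 - 5*f (F(f, V) = (-6 + f)*(-5) = 30 - 5*f)
1/(F(-182, -183) + y(232)) = 1/((30 - 5*(-182)) + 78) = 1/((30 + 910) + 78) = 1/(940 + 78) = 1/1018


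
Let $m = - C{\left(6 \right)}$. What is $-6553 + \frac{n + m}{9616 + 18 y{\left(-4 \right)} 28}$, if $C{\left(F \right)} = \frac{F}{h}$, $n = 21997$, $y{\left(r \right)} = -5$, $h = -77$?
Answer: $- \frac{3578813001}{546392} \approx -6549.9$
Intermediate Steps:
$C{\left(F \right)} = - \frac{F}{77}$ ($C{\left(F \right)} = \frac{F}{-77} = F \left(- \frac{1}{77}\right) = - \frac{F}{77}$)
$m = \frac{6}{77}$ ($m = - \frac{\left(-1\right) 6}{77} = \left(-1\right) \left(- \frac{6}{77}\right) = \frac{6}{77} \approx 0.077922$)
$-6553 + \frac{n + m}{9616 + 18 y{\left(-4 \right)} 28} = -6553 + \frac{21997 + \frac{6}{77}}{9616 + 18 \left(-5\right) 28} = -6553 + \frac{1693775}{77 \left(9616 - 2520\right)} = -6553 + \frac{1693775}{77 \cdot 7096} = -6553 + \frac{1693775}{77} \cdot \frac{1}{7096} = -6553 + \frac{1693775}{546392} = - \frac{3578813001}{546392}$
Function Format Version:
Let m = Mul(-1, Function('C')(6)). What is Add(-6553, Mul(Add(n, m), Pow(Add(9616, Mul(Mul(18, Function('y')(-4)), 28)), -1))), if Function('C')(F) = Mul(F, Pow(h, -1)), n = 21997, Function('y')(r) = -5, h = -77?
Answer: Rational(-3578813001, 546392) ≈ -6549.9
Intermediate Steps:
Function('C')(F) = Mul(Rational(-1, 77), F) (Function('C')(F) = Mul(F, Pow(-77, -1)) = Mul(F, Rational(-1, 77)) = Mul(Rational(-1, 77), F))
m = Rational(6, 77) (m = Mul(-1, Mul(Rational(-1, 77), 6)) = Mul(-1, Rational(-6, 77)) = Rational(6, 77) ≈ 0.077922)
Add(-6553, Mul(Add(n, m), Pow(Add(9616, Mul(Mul(18, Function('y')(-4)), 28)), -1))) = Add(-6553, Mul(Add(21997, Rational(6, 77)), Pow(Add(9616, Mul(Mul(18, -5), 28)), -1))) = Add(-6553, Mul(Rational(1693775, 77), Pow(Add(9616, Mul(-90, 28)), -1))) = Add(-6553, Mul(Rational(1693775, 77), Pow(Add(9616, -2520), -1))) = Add(-6553, Mul(Rational(1693775, 77), Pow(7096, -1))) = Add(-6553, Mul(Rational(1693775, 77), Rational(1, 7096))) = Add(-6553, Rational(1693775, 546392)) = Rational(-3578813001, 546392)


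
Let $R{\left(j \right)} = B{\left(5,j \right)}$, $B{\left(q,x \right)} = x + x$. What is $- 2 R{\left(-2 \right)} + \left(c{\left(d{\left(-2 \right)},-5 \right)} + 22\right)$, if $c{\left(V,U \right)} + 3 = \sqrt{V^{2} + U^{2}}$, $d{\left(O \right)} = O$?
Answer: $27 + \sqrt{29} \approx 32.385$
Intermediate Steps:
$B{\left(q,x \right)} = 2 x$
$R{\left(j \right)} = 2 j$
$c{\left(V,U \right)} = -3 + \sqrt{U^{2} + V^{2}}$ ($c{\left(V,U \right)} = -3 + \sqrt{V^{2} + U^{2}} = -3 + \sqrt{U^{2} + V^{2}}$)
$- 2 R{\left(-2 \right)} + \left(c{\left(d{\left(-2 \right)},-5 \right)} + 22\right) = - 2 \cdot 2 \left(-2\right) + \left(\left(-3 + \sqrt{\left(-5\right)^{2} + \left(-2\right)^{2}}\right) + 22\right) = \left(-2\right) \left(-4\right) + \left(\left(-3 + \sqrt{25 + 4}\right) + 22\right) = 8 + \left(\left(-3 + \sqrt{29}\right) + 22\right) = 8 + \left(19 + \sqrt{29}\right) = 27 + \sqrt{29}$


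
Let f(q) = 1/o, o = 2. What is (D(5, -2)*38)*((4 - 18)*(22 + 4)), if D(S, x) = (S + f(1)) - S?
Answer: -6916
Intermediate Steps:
f(q) = ½ (f(q) = 1/2 = ½)
D(S, x) = ½ (D(S, x) = (S + ½) - S = (½ + S) - S = ½)
(D(5, -2)*38)*((4 - 18)*(22 + 4)) = ((½)*38)*((4 - 18)*(22 + 4)) = 19*(-14*26) = 19*(-364) = -6916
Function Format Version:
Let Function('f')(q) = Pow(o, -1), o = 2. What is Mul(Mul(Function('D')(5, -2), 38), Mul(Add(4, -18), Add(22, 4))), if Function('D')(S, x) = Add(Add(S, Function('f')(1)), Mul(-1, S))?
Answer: -6916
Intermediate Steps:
Function('f')(q) = Rational(1, 2) (Function('f')(q) = Pow(2, -1) = Rational(1, 2))
Function('D')(S, x) = Rational(1, 2) (Function('D')(S, x) = Add(Add(S, Rational(1, 2)), Mul(-1, S)) = Add(Add(Rational(1, 2), S), Mul(-1, S)) = Rational(1, 2))
Mul(Mul(Function('D')(5, -2), 38), Mul(Add(4, -18), Add(22, 4))) = Mul(Mul(Rational(1, 2), 38), Mul(Add(4, -18), Add(22, 4))) = Mul(19, Mul(-14, 26)) = Mul(19, -364) = -6916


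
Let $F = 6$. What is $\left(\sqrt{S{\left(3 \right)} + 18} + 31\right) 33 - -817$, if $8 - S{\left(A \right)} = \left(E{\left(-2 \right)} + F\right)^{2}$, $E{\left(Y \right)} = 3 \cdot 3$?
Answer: $1840 + 33 i \sqrt{199} \approx 1840.0 + 465.52 i$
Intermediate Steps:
$E{\left(Y \right)} = 9$
$S{\left(A \right)} = -217$ ($S{\left(A \right)} = 8 - \left(9 + 6\right)^{2} = 8 - 15^{2} = 8 - 225 = -217$)
$\left(\sqrt{S{\left(3 \right)} + 18} + 31\right) 33 - -817 = \left(\sqrt{-217 + 18} + 31\right) 33 - -817 = \left(\sqrt{-199} + 31\right) 33 + 817 = \left(i \sqrt{199} + 31\right) 33 + 817 = \left(31 + i \sqrt{199}\right) 33 + 817 = \left(1023 + 33 i \sqrt{199}\right) + 817 = 1840 + 33 i \sqrt{199}$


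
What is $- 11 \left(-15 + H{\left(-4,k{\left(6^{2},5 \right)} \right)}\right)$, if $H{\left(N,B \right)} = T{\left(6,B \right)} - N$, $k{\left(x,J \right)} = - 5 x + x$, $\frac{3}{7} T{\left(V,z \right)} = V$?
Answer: $-33$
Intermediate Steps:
$T{\left(V,z \right)} = \frac{7 V}{3}$
$k{\left(x,J \right)} = - 4 x$
$H{\left(N,B \right)} = 14 - N$ ($H{\left(N,B \right)} = \frac{7}{3} \cdot 6 - N = 14 - N$)
$- 11 \left(-15 + H{\left(-4,k{\left(6^{2},5 \right)} \right)}\right) = - 11 \left(-15 + \left(14 - -4\right)\right) = - 11 \left(-15 + \left(14 + 4\right)\right) = - 11 \left(-15 + 18\right) = \left(-11\right) 3 = -33$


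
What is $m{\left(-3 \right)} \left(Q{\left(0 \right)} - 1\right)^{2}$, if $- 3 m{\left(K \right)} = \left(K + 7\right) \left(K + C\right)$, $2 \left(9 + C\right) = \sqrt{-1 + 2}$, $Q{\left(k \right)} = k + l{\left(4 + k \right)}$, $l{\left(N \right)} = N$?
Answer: $138$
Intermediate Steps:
$Q{\left(k \right)} = 4 + 2 k$ ($Q{\left(k \right)} = k + \left(4 + k\right) = 4 + 2 k$)
$C = - \frac{17}{2}$ ($C = -9 + \frac{\sqrt{-1 + 2}}{2} = -9 + \frac{\sqrt{1}}{2} = -9 + \frac{1}{2} \cdot 1 = -9 + \frac{1}{2} = - \frac{17}{2} \approx -8.5$)
$m{\left(K \right)} = - \frac{\left(7 + K\right) \left(- \frac{17}{2} + K\right)}{3}$ ($m{\left(K \right)} = - \frac{\left(K + 7\right) \left(K - \frac{17}{2}\right)}{3} = - \frac{\left(7 + K\right) \left(- \frac{17}{2} + K\right)}{3}$)
$m{\left(-3 \right)} \left(Q{\left(0 \right)} - 1\right)^{2} = \left(\frac{119}{6} + \frac{1}{2} \left(-3\right) - \frac{\left(-3\right)^{2}}{3}\right) \left(\left(4 + 2 \cdot 0\right) - 1\right)^{2} = \left(\frac{119}{6} - \frac{3}{2} - 3\right) \left(\left(4 + 0\right) - 1\right)^{2} = \left(\frac{119}{6} - \frac{3}{2} - 3\right) \left(4 - 1\right)^{2} = \frac{46 \cdot 3^{2}}{3} = \frac{46}{3} \cdot 9 = 138$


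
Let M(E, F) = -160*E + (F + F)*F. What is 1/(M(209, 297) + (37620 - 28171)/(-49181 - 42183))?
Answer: 91364/13063032543 ≈ 6.9941e-6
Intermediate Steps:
M(E, F) = -160*E + 2*F**2 (M(E, F) = -160*E + (2*F)*F = -160*E + 2*F**2)
1/(M(209, 297) + (37620 - 28171)/(-49181 - 42183)) = 1/((-160*209 + 2*297**2) + (37620 - 28171)/(-49181 - 42183)) = 1/((-33440 + 2*88209) + 9449/(-91364)) = 1/((-33440 + 176418) + 9449*(-1/91364)) = 1/(142978 - 9449/91364) = 1/(13063032543/91364) = 91364/13063032543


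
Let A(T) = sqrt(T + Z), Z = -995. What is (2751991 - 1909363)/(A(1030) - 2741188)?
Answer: -2309801762064/7514111651309 - 842628*sqrt(35)/7514111651309 ≈ -0.30740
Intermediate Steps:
A(T) = sqrt(-995 + T) (A(T) = sqrt(T - 995) = sqrt(-995 + T))
(2751991 - 1909363)/(A(1030) - 2741188) = (2751991 - 1909363)/(sqrt(-995 + 1030) - 2741188) = 842628/(sqrt(35) - 2741188) = 842628/(-2741188 + sqrt(35))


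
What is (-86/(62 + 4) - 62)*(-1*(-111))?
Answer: -77293/11 ≈ -7026.6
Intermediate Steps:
(-86/(62 + 4) - 62)*(-1*(-111)) = (-86/66 - 62)*111 = (-86*1/66 - 62)*111 = (-43/33 - 62)*111 = -2089/33*111 = -77293/11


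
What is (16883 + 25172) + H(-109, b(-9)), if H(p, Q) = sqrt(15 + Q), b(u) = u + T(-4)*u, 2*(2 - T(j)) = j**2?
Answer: 42055 + 2*sqrt(15) ≈ 42063.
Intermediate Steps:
T(j) = 2 - j**2/2
b(u) = -5*u (b(u) = u + (2 - 1/2*(-4)**2)*u = u + (2 - 1/2*16)*u = u + (2 - 8)*u = u - 6*u = -5*u)
(16883 + 25172) + H(-109, b(-9)) = (16883 + 25172) + sqrt(15 - 5*(-9)) = 42055 + sqrt(15 + 45) = 42055 + sqrt(60) = 42055 + 2*sqrt(15)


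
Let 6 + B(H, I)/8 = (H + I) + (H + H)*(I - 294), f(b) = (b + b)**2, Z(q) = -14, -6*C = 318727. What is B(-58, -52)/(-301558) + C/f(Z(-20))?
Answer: -48810354653/709264416 ≈ -68.818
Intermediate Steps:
C = -318727/6 (C = -1/6*318727 = -318727/6 ≈ -53121.)
f(b) = 4*b**2 (f(b) = (2*b)**2 = 4*b**2)
B(H, I) = -48 + 8*H + 8*I + 16*H*(-294 + I) (B(H, I) = -48 + 8*((H + I) + (H + H)*(I - 294)) = -48 + 8*((H + I) + (2*H)*(-294 + I)) = -48 + 8*((H + I) + 2*H*(-294 + I)) = -48 + 8*(H + I + 2*H*(-294 + I)) = -48 + (8*H + 8*I + 16*H*(-294 + I)) = -48 + 8*H + 8*I + 16*H*(-294 + I))
B(-58, -52)/(-301558) + C/f(Z(-20)) = (-48 - 4696*(-58) + 8*(-52) + 16*(-58)*(-52))/(-301558) - 318727/(6*(4*(-14)**2)) = (-48 + 272368 - 416 + 48256)*(-1/301558) - 318727/(6*(4*196)) = 320160*(-1/301558) - 318727/6/784 = -160080/150779 - 318727/6*1/784 = -160080/150779 - 318727/4704 = -48810354653/709264416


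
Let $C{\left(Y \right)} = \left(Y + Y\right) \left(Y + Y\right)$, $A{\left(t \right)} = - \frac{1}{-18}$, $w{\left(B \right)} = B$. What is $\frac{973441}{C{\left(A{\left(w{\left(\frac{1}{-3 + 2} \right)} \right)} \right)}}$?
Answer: $78848721$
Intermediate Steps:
$A{\left(t \right)} = \frac{1}{18}$ ($A{\left(t \right)} = \left(-1\right) \left(- \frac{1}{18}\right) = \frac{1}{18}$)
$C{\left(Y \right)} = 4 Y^{2}$ ($C{\left(Y \right)} = 2 Y 2 Y = 4 Y^{2}$)
$\frac{973441}{C{\left(A{\left(w{\left(\frac{1}{-3 + 2} \right)} \right)} \right)}} = \frac{973441}{4 \left(\frac{1}{18}\right)^{2}} = \frac{973441}{4 \cdot \frac{1}{324}} = 973441 \frac{1}{\frac{1}{81}} = 973441 \cdot 81 = 78848721$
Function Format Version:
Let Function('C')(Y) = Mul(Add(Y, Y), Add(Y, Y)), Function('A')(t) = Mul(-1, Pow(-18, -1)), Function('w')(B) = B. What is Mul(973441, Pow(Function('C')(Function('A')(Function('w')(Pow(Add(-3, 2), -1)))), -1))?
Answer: 78848721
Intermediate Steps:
Function('A')(t) = Rational(1, 18) (Function('A')(t) = Mul(-1, Rational(-1, 18)) = Rational(1, 18))
Function('C')(Y) = Mul(4, Pow(Y, 2)) (Function('C')(Y) = Mul(Mul(2, Y), Mul(2, Y)) = Mul(4, Pow(Y, 2)))
Mul(973441, Pow(Function('C')(Function('A')(Function('w')(Pow(Add(-3, 2), -1)))), -1)) = Mul(973441, Pow(Mul(4, Pow(Rational(1, 18), 2)), -1)) = Mul(973441, Pow(Mul(4, Rational(1, 324)), -1)) = Mul(973441, Pow(Rational(1, 81), -1)) = Mul(973441, 81) = 78848721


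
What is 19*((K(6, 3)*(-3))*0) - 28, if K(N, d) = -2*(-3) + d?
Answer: -28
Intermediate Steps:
K(N, d) = 6 + d
19*((K(6, 3)*(-3))*0) - 28 = 19*(((6 + 3)*(-3))*0) - 28 = 19*((9*(-3))*0) - 28 = 19*(-27*0) - 28 = 19*0 - 28 = 0 - 28 = -28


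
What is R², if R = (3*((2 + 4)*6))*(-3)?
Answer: 104976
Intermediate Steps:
R = -324 (R = (3*(6*6))*(-3) = (3*36)*(-3) = 108*(-3) = -324)
R² = (-324)² = 104976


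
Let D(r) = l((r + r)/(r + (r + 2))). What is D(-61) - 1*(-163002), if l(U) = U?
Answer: 9780181/60 ≈ 1.6300e+5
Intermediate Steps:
D(r) = 2*r/(2 + 2*r) (D(r) = (r + r)/(r + (r + 2)) = (2*r)/(r + (2 + r)) = (2*r)/(2 + 2*r) = 2*r/(2 + 2*r))
D(-61) - 1*(-163002) = -61/(1 - 61) - 1*(-163002) = -61/(-60) + 163002 = -61*(-1/60) + 163002 = 61/60 + 163002 = 9780181/60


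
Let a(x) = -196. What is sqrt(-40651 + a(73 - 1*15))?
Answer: I*sqrt(40847) ≈ 202.11*I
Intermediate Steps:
sqrt(-40651 + a(73 - 1*15)) = sqrt(-40651 - 196) = sqrt(-40847) = I*sqrt(40847)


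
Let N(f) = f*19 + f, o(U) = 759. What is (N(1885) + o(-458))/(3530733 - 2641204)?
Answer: 38459/889529 ≈ 0.043235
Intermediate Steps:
N(f) = 20*f (N(f) = 19*f + f = 20*f)
(N(1885) + o(-458))/(3530733 - 2641204) = (20*1885 + 759)/(3530733 - 2641204) = (37700 + 759)/889529 = 38459*(1/889529) = 38459/889529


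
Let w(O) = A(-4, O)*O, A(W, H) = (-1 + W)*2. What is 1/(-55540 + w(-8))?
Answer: -1/55460 ≈ -1.8031e-5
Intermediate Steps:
A(W, H) = -2 + 2*W
w(O) = -10*O (w(O) = (-2 + 2*(-4))*O = (-2 - 8)*O = -10*O)
1/(-55540 + w(-8)) = 1/(-55540 - 10*(-8)) = 1/(-55540 + 80) = 1/(-55460) = -1/55460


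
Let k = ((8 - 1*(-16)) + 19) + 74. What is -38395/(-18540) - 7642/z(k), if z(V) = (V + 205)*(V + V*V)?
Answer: 947469547/457889796 ≈ 2.0692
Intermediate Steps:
k = 117 (k = ((8 + 16) + 19) + 74 = (24 + 19) + 74 = 43 + 74 = 117)
z(V) = (205 + V)*(V + V**2)
-38395/(-18540) - 7642/z(k) = -38395/(-18540) - 7642*1/(117*(205 + 117**2 + 206*117)) = -38395*(-1/18540) - 7642*1/(117*(205 + 13689 + 24102)) = 7679/3708 - 7642/(117*37996) = 7679/3708 - 7642/4445532 = 7679/3708 - 7642*1/4445532 = 7679/3708 - 3821/2222766 = 947469547/457889796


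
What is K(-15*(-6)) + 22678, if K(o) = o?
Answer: 22768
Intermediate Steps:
K(-15*(-6)) + 22678 = -15*(-6) + 22678 = 90 + 22678 = 22768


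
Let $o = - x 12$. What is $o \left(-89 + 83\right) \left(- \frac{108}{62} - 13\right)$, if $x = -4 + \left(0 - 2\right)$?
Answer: $\frac{197424}{31} \approx 6368.5$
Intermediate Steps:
$x = -6$ ($x = -4 + \left(0 - 2\right) = -4 - 2 = -6$)
$o = 72$ ($o = - \left(-6\right) 12 = \left(-1\right) \left(-72\right) = 72$)
$o \left(-89 + 83\right) \left(- \frac{108}{62} - 13\right) = 72 \left(-89 + 83\right) \left(- \frac{108}{62} - 13\right) = 72 \left(- 6 \left(\left(-108\right) \frac{1}{62} - 13\right)\right) = 72 \left(- 6 \left(- \frac{54}{31} - 13\right)\right) = 72 \left(\left(-6\right) \left(- \frac{457}{31}\right)\right) = 72 \cdot \frac{2742}{31} = \frac{197424}{31}$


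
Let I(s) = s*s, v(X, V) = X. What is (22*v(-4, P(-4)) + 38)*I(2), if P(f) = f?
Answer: -200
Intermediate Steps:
I(s) = s²
(22*v(-4, P(-4)) + 38)*I(2) = (22*(-4) + 38)*2² = (-88 + 38)*4 = -50*4 = -200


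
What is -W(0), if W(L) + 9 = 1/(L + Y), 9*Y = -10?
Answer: 99/10 ≈ 9.9000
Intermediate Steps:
Y = -10/9 (Y = (1/9)*(-10) = -10/9 ≈ -1.1111)
W(L) = -9 + 1/(-10/9 + L) (W(L) = -9 + 1/(L - 10/9) = -9 + 1/(-10/9 + L))
-W(0) = -9*(11 - 9*0)/(-10 + 9*0) = -9*(11 + 0)/(-10 + 0) = -9*11/(-10) = -9*(-1)*11/10 = -1*(-99/10) = 99/10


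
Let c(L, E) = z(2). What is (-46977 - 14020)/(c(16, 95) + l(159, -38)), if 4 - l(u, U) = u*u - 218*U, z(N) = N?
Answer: 60997/33559 ≈ 1.8176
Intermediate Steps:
c(L, E) = 2
l(u, U) = 4 - u² + 218*U (l(u, U) = 4 - (u*u - 218*U) = 4 - (u² - 218*U) = 4 + (-u² + 218*U) = 4 - u² + 218*U)
(-46977 - 14020)/(c(16, 95) + l(159, -38)) = (-46977 - 14020)/(2 + (4 - 1*159² + 218*(-38))) = -60997/(2 + (4 - 1*25281 - 8284)) = -60997/(2 + (4 - 25281 - 8284)) = -60997/(2 - 33561) = -60997/(-33559) = -60997*(-1/33559) = 60997/33559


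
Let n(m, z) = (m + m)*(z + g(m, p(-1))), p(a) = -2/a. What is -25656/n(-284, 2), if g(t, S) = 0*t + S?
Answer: 3207/284 ≈ 11.292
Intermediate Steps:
g(t, S) = S (g(t, S) = 0 + S = S)
n(m, z) = 2*m*(2 + z) (n(m, z) = (m + m)*(z - 2/(-1)) = (2*m)*(z - 2*(-1)) = (2*m)*(z + 2) = (2*m)*(2 + z) = 2*m*(2 + z))
-25656/n(-284, 2) = -25656*(-1/(568*(2 + 2))) = -25656/(2*(-284)*4) = -25656/(-2272) = -25656*(-1/2272) = 3207/284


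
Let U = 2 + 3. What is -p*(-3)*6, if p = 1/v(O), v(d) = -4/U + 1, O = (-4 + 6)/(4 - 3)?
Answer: 90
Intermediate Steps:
U = 5
O = 2 (O = 2/1 = 2*1 = 2)
v(d) = ⅕ (v(d) = -4/5 + 1 = -4*⅕ + 1 = -⅘ + 1 = ⅕)
p = 5 (p = 1/(⅕) = 5)
-p*(-3)*6 = -5*(-3)*6 = -(-15)*6 = -1*(-90) = 90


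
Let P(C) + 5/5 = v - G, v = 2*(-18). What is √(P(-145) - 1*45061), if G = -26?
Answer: 12*I*√313 ≈ 212.3*I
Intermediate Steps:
v = -36
P(C) = -11 (P(C) = -1 + (-36 - 1*(-26)) = -1 + (-36 + 26) = -1 - 10 = -11)
√(P(-145) - 1*45061) = √(-11 - 1*45061) = √(-11 - 45061) = √(-45072) = 12*I*√313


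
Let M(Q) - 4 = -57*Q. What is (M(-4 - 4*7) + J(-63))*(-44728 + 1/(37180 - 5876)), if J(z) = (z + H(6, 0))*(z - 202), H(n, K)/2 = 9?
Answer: -19256473522183/31304 ≈ -6.1514e+8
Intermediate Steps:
H(n, K) = 18 (H(n, K) = 2*9 = 18)
J(z) = (-202 + z)*(18 + z) (J(z) = (z + 18)*(z - 202) = (18 + z)*(-202 + z) = (-202 + z)*(18 + z))
M(Q) = 4 - 57*Q
(M(-4 - 4*7) + J(-63))*(-44728 + 1/(37180 - 5876)) = ((4 - 57*(-4 - 4*7)) + (-3636 + (-63)² - 184*(-63)))*(-44728 + 1/(37180 - 5876)) = ((4 - 57*(-4 - 28)) + (-3636 + 3969 + 11592))*(-44728 + 1/31304) = ((4 - 57*(-32)) + 11925)*(-44728 + 1/31304) = ((4 + 1824) + 11925)*(-1400165311/31304) = (1828 + 11925)*(-1400165311/31304) = 13753*(-1400165311/31304) = -19256473522183/31304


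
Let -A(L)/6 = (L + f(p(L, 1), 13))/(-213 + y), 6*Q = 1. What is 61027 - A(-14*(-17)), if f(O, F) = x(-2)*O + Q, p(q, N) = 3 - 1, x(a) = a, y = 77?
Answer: 8298267/136 ≈ 61017.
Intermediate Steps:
Q = ⅙ (Q = (⅙)*1 = ⅙ ≈ 0.16667)
p(q, N) = 2
f(O, F) = ⅙ - 2*O (f(O, F) = -2*O + ⅙ = ⅙ - 2*O)
A(L) = -23/136 + 3*L/68 (A(L) = -6*(L + (⅙ - 2*2))/(-213 + 77) = -6*(L + (⅙ - 4))/(-136) = -6*(L - 23/6)*(-1)/136 = -6*(-23/6 + L)*(-1)/136 = -6*(23/816 - L/136) = -23/136 + 3*L/68)
61027 - A(-14*(-17)) = 61027 - (-23/136 + 3*(-14*(-17))/68) = 61027 - (-23/136 + (3/68)*238) = 61027 - (-23/136 + 21/2) = 61027 - 1*1405/136 = 61027 - 1405/136 = 8298267/136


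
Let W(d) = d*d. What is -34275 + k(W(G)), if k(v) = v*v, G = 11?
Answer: -19634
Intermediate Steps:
W(d) = d²
k(v) = v²
-34275 + k(W(G)) = -34275 + (11²)² = -34275 + 121² = -34275 + 14641 = -19634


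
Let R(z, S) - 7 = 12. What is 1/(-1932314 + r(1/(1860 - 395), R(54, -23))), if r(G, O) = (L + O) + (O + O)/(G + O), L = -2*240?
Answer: -13918/26900334615 ≈ -5.1739e-7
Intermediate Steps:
R(z, S) = 19 (R(z, S) = 7 + 12 = 19)
L = -480
r(G, O) = -480 + O + 2*O/(G + O) (r(G, O) = (-480 + O) + (O + O)/(G + O) = (-480 + O) + (2*O)/(G + O) = (-480 + O) + 2*O/(G + O) = -480 + O + 2*O/(G + O))
1/(-1932314 + r(1/(1860 - 395), R(54, -23))) = 1/(-1932314 + (19² - 480/(1860 - 395) - 478*19 + 19/(1860 - 395))/(1/(1860 - 395) + 19)) = 1/(-1932314 + (361 - 480/1465 - 9082 + 19/1465)/(1/1465 + 19)) = 1/(-1932314 + (361 - 480*1/1465 - 9082 + (1/1465)*19)/(1/1465 + 19)) = 1/(-1932314 + (361 - 96/293 - 9082 + 19/1465)/(27836/1465)) = 1/(-1932314 + (1465/27836)*(-12776726/1465)) = 1/(-1932314 - 6388363/13918) = 1/(-26900334615/13918) = -13918/26900334615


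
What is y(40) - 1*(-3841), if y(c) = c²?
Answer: 5441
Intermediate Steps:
y(40) - 1*(-3841) = 40² - 1*(-3841) = 1600 + 3841 = 5441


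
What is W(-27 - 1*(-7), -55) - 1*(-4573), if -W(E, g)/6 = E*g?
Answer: -2027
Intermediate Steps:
W(E, g) = -6*E*g
W(-27 - 1*(-7), -55) - 1*(-4573) = -6*(-27 - 1*(-7))*(-55) - 1*(-4573) = -6*(-27 + 7)*(-55) + 4573 = -6*(-20)*(-55) + 4573 = -6600 + 4573 = -2027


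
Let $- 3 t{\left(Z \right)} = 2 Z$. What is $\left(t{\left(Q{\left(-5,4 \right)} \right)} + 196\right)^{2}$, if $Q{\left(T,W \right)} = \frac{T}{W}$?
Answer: $\frac{1394761}{36} \approx 38743.0$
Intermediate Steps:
$t{\left(Z \right)} = - \frac{2 Z}{3}$
$\left(t{\left(Q{\left(-5,4 \right)} \right)} + 196\right)^{2} = \left(- \frac{2 \left(- \frac{5}{4}\right)}{3} + 196\right)^{2} = \left(- \frac{2 \left(\left(-5\right) \frac{1}{4}\right)}{3} + 196\right)^{2} = \left(\left(- \frac{2}{3}\right) \left(- \frac{5}{4}\right) + 196\right)^{2} = \left(\frac{5}{6} + 196\right)^{2} = \left(\frac{1181}{6}\right)^{2} = \frac{1394761}{36}$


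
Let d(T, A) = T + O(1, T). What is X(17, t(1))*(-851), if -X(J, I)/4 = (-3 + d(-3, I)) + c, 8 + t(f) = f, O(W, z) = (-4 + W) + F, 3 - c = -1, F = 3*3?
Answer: 13616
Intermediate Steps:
F = 9
c = 4 (c = 3 - 1*(-1) = 3 + 1 = 4)
O(W, z) = 5 + W (O(W, z) = (-4 + W) + 9 = 5 + W)
t(f) = -8 + f
d(T, A) = 6 + T (d(T, A) = T + (5 + 1) = T + 6 = 6 + T)
X(J, I) = -16 (X(J, I) = -4*((-3 + (6 - 3)) + 4) = -4*((-3 + 3) + 4) = -4*(0 + 4) = -4*4 = -16)
X(17, t(1))*(-851) = -16*(-851) = 13616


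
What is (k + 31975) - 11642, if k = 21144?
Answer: 41477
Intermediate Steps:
(k + 31975) - 11642 = (21144 + 31975) - 11642 = 53119 - 11642 = 41477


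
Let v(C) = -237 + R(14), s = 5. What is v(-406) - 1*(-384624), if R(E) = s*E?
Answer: 384457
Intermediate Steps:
R(E) = 5*E
v(C) = -167 (v(C) = -237 + 5*14 = -237 + 70 = -167)
v(-406) - 1*(-384624) = -167 - 1*(-384624) = -167 + 384624 = 384457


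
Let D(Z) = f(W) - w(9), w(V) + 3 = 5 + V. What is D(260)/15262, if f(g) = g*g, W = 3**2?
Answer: 35/7631 ≈ 0.0045866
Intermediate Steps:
w(V) = 2 + V (w(V) = -3 + (5 + V) = 2 + V)
W = 9
f(g) = g**2
D(Z) = 70 (D(Z) = 9**2 - (2 + 9) = 81 - 1*11 = 81 - 11 = 70)
D(260)/15262 = 70/15262 = 70*(1/15262) = 35/7631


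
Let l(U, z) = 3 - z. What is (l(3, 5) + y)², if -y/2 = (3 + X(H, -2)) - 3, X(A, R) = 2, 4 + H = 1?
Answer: 36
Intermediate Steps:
H = -3 (H = -4 + 1 = -3)
y = -4 (y = -2*((3 + 2) - 3) = -2*(5 - 3) = -2*2 = -4)
(l(3, 5) + y)² = ((3 - 1*5) - 4)² = ((3 - 5) - 4)² = (-2 - 4)² = (-6)² = 36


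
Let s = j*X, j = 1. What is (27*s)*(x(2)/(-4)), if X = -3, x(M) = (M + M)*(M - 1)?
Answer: 81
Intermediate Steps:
x(M) = 2*M*(-1 + M) (x(M) = (2*M)*(-1 + M) = 2*M*(-1 + M))
s = -3 (s = 1*(-3) = -3)
(27*s)*(x(2)/(-4)) = (27*(-3))*((2*2*(-1 + 2))/(-4)) = -81*2*2*1*(-1)/4 = -324*(-1)/4 = -81*(-1) = 81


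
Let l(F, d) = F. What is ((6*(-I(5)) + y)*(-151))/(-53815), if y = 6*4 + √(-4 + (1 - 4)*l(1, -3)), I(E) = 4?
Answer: 151*I*√7/53815 ≈ 0.0074237*I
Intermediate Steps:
y = 24 + I*√7 (y = 6*4 + √(-4 + (1 - 4)*1) = 24 + √(-4 - 3*1) = 24 + √(-4 - 3) = 24 + √(-7) = 24 + I*√7 ≈ 24.0 + 2.6458*I)
((6*(-I(5)) + y)*(-151))/(-53815) = ((6*(-1*4) + (24 + I*√7))*(-151))/(-53815) = ((6*(-4) + (24 + I*√7))*(-151))*(-1/53815) = ((-24 + (24 + I*√7))*(-151))*(-1/53815) = ((I*√7)*(-151))*(-1/53815) = -151*I*√7*(-1/53815) = 151*I*√7/53815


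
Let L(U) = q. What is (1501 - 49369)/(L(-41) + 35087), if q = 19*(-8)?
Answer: -15956/11645 ≈ -1.3702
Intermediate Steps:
q = -152
L(U) = -152
(1501 - 49369)/(L(-41) + 35087) = (1501 - 49369)/(-152 + 35087) = -47868/34935 = -47868*1/34935 = -15956/11645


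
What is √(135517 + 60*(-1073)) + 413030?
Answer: 413030 + √71137 ≈ 4.1330e+5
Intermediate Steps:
√(135517 + 60*(-1073)) + 413030 = √(135517 - 64380) + 413030 = √71137 + 413030 = 413030 + √71137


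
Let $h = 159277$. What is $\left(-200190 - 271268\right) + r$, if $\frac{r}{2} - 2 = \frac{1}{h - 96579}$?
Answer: $- \frac{14779611445}{31349} \approx -4.7145 \cdot 10^{5}$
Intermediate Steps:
$r = \frac{125397}{31349}$ ($r = 4 + \frac{2}{159277 - 96579} = 4 + \frac{2}{62698} = 4 + 2 \cdot \frac{1}{62698} = 4 + \frac{1}{31349} = \frac{125397}{31349} \approx 4.0$)
$\left(-200190 - 271268\right) + r = \left(-200190 - 271268\right) + \frac{125397}{31349} = -471458 + \frac{125397}{31349} = - \frac{14779611445}{31349}$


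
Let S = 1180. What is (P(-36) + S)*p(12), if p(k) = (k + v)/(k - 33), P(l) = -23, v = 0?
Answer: -4628/7 ≈ -661.14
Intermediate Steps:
p(k) = k/(-33 + k) (p(k) = (k + 0)/(k - 33) = k/(-33 + k))
(P(-36) + S)*p(12) = (-23 + 1180)*(12/(-33 + 12)) = 1157*(12/(-21)) = 1157*(12*(-1/21)) = 1157*(-4/7) = -4628/7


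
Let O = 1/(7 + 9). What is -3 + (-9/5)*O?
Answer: -249/80 ≈ -3.1125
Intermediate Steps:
O = 1/16 ≈ 0.062500
-3 + (-9/5)*O = -3 - 9/5*(1/16) = -3 - 9*⅕*(1/16) = -3 - 9/5*1/16 = -3 - 9/80 = -249/80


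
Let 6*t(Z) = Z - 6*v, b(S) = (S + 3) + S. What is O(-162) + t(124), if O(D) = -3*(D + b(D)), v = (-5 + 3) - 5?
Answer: 4430/3 ≈ 1476.7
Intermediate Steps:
v = -7 (v = -2 - 5 = -7)
b(S) = 3 + 2*S (b(S) = (3 + S) + S = 3 + 2*S)
O(D) = -9 - 9*D (O(D) = -3*(D + (3 + 2*D)) = -3*(3 + 3*D) = -9 - 9*D)
t(Z) = 7 + Z/6 (t(Z) = (Z - 6*(-7))/6 = (Z - 1*(-42))/6 = (Z + 42)/6 = (42 + Z)/6 = 7 + Z/6)
O(-162) + t(124) = (-9 - 9*(-162)) + (7 + (⅙)*124) = (-9 + 1458) + (7 + 62/3) = 1449 + 83/3 = 4430/3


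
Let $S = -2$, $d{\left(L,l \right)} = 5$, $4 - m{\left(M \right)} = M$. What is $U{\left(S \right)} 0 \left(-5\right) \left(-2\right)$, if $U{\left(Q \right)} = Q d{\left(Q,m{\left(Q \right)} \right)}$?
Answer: $0$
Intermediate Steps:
$m{\left(M \right)} = 4 - M$
$U{\left(Q \right)} = 5 Q$ ($U{\left(Q \right)} = Q 5 = 5 Q$)
$U{\left(S \right)} 0 \left(-5\right) \left(-2\right) = 5 \left(-2\right) 0 \left(-5\right) \left(-2\right) = - 10 \cdot 0 \left(-2\right) = \left(-10\right) 0 = 0$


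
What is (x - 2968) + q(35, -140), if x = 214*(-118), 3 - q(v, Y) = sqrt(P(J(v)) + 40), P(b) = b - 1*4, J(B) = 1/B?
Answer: -28217 - sqrt(44135)/35 ≈ -28223.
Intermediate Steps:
P(b) = -4 + b (P(b) = b - 4 = -4 + b)
q(v, Y) = 3 - sqrt(36 + 1/v) (q(v, Y) = 3 - sqrt((-4 + 1/v) + 40) = 3 - sqrt(36 + 1/v))
x = -25252
(x - 2968) + q(35, -140) = (-25252 - 2968) + (3 - sqrt(36 + 1/35)) = -28220 + (3 - sqrt(36 + 1/35)) = -28220 + (3 - sqrt(1261/35)) = -28220 + (3 - sqrt(44135)/35) = -28217 - sqrt(44135)/35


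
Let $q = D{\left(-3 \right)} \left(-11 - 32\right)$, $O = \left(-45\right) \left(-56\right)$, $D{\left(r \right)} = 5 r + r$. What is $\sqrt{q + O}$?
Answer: $3 \sqrt{366} \approx 57.393$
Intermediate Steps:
$D{\left(r \right)} = 6 r$
$O = 2520$
$q = 774$ ($q = 6 \left(-3\right) \left(-11 - 32\right) = \left(-18\right) \left(-43\right) = 774$)
$\sqrt{q + O} = \sqrt{774 + 2520} = \sqrt{3294} = 3 \sqrt{366}$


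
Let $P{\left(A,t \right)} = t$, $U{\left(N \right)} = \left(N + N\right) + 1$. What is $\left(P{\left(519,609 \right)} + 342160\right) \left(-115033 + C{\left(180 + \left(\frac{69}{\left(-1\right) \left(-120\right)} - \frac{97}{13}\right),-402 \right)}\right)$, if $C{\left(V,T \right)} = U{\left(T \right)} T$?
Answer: $71218143437$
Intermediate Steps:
$U{\left(N \right)} = 1 + 2 N$ ($U{\left(N \right)} = 2 N + 1 = 1 + 2 N$)
$C{\left(V,T \right)} = T \left(1 + 2 T\right)$ ($C{\left(V,T \right)} = \left(1 + 2 T\right) T = T \left(1 + 2 T\right)$)
$\left(P{\left(519,609 \right)} + 342160\right) \left(-115033 + C{\left(180 + \left(\frac{69}{\left(-1\right) \left(-120\right)} - \frac{97}{13}\right),-402 \right)}\right) = \left(609 + 342160\right) \left(-115033 - 402 \left(1 + 2 \left(-402\right)\right)\right) = 342769 \left(-115033 - 402 \left(1 - 804\right)\right) = 342769 \left(-115033 - -322806\right) = 342769 \left(-115033 + 322806\right) = 342769 \cdot 207773 = 71218143437$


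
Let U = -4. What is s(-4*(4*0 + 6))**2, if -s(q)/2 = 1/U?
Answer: 1/4 ≈ 0.25000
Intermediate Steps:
s(q) = 1/2 (s(q) = -2/(-4) = -2*(-1/4) = 1/2)
s(-4*(4*0 + 6))**2 = (1/2)**2 = 1/4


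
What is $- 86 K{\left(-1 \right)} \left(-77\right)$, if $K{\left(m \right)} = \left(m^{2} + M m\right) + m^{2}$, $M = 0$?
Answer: $13244$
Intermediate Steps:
$K{\left(m \right)} = 2 m^{2}$ ($K{\left(m \right)} = \left(m^{2} + 0 m\right) + m^{2} = \left(m^{2} + 0\right) + m^{2} = m^{2} + m^{2} = 2 m^{2}$)
$- 86 K{\left(-1 \right)} \left(-77\right) = - 86 \cdot 2 \left(-1\right)^{2} \left(-77\right) = - 86 \cdot 2 \cdot 1 \left(-77\right) = \left(-86\right) 2 \left(-77\right) = \left(-172\right) \left(-77\right) = 13244$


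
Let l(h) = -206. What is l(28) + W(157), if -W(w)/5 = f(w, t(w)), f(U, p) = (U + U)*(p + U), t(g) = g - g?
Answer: -246696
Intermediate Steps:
t(g) = 0
f(U, p) = 2*U*(U + p) (f(U, p) = (2*U)*(U + p) = 2*U*(U + p))
W(w) = -10*w² (W(w) = -10*w*(w + 0) = -10*w*w = -10*w²)
l(28) + W(157) = -206 - 10*157² = -206 - 10*24649 = -206 - 246490 = -246696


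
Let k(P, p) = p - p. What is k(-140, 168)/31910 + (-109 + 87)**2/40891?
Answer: 484/40891 ≈ 0.011836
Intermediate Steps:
k(P, p) = 0
k(-140, 168)/31910 + (-109 + 87)**2/40891 = 0/31910 + (-109 + 87)**2/40891 = 0*(1/31910) + (-22)**2*(1/40891) = 0 + 484*(1/40891) = 0 + 484/40891 = 484/40891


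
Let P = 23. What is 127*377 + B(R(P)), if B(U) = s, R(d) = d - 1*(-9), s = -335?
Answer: 47544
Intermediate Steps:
R(d) = 9 + d (R(d) = d + 9 = 9 + d)
B(U) = -335
127*377 + B(R(P)) = 127*377 - 335 = 47879 - 335 = 47544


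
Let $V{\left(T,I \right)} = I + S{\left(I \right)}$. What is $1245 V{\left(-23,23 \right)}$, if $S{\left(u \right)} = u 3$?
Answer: $114540$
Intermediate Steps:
$S{\left(u \right)} = 3 u$
$V{\left(T,I \right)} = 4 I$ ($V{\left(T,I \right)} = I + 3 I = 4 I$)
$1245 V{\left(-23,23 \right)} = 1245 \cdot 4 \cdot 23 = 1245 \cdot 92 = 114540$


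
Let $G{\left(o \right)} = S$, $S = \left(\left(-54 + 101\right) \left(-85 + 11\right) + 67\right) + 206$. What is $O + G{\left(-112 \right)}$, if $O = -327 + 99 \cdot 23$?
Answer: $-1255$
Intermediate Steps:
$S = -3205$ ($S = \left(47 \left(-74\right) + 67\right) + 206 = \left(-3478 + 67\right) + 206 = -3411 + 206 = -3205$)
$G{\left(o \right)} = -3205$
$O = 1950$ ($O = -327 + 2277 = 1950$)
$O + G{\left(-112 \right)} = 1950 - 3205 = -1255$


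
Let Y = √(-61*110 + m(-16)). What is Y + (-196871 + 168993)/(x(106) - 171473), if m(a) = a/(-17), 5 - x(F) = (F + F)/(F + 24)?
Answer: 906035/5572763 + I*√1938918/17 ≈ 0.16258 + 81.909*I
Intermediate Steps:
x(F) = 5 - 2*F/(24 + F) (x(F) = 5 - (F + F)/(F + 24) = 5 - 2*F/(24 + F))
m(a) = -a/17 (m(a) = a*(-1/17) = -a/17)
Y = I*√1938918/17 (Y = √(-61*110 - 1/17*(-16)) = √(-6710 + 16/17) = √(-114054/17) = I*√1938918/17 ≈ 81.909*I)
Y + (-196871 + 168993)/(x(106) - 171473) = I*√1938918/17 + (-196871 + 168993)/(3*(40 + 106)/(24 + 106) - 171473) = I*√1938918/17 - 27878/(3*146/130 - 171473) = I*√1938918/17 - 27878/(3*(1/130)*146 - 171473) = I*√1938918/17 - 27878/(219/65 - 171473) = I*√1938918/17 - 27878/(-11145526/65) = I*√1938918/17 - 27878*(-65/11145526) = I*√1938918/17 + 906035/5572763 = 906035/5572763 + I*√1938918/17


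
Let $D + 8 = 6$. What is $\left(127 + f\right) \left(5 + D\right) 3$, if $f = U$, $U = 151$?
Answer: $2502$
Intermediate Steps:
$D = -2$ ($D = -8 + 6 = -2$)
$f = 151$
$\left(127 + f\right) \left(5 + D\right) 3 = \left(127 + 151\right) \left(5 - 2\right) 3 = 278 \cdot 3 \cdot 3 = 278 \cdot 9 = 2502$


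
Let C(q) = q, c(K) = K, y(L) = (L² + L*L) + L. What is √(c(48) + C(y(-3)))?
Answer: 3*√7 ≈ 7.9373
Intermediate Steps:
y(L) = L + 2*L² (y(L) = (L² + L²) + L = 2*L² + L = L + 2*L²)
√(c(48) + C(y(-3))) = √(48 - 3*(1 + 2*(-3))) = √(48 - 3*(1 - 6)) = √(48 - 3*(-5)) = √(48 + 15) = √63 = 3*√7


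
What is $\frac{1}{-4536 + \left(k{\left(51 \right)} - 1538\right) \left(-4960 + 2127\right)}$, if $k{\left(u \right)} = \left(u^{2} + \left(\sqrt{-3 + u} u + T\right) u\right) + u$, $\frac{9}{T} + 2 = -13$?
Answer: $\frac{76845205}{64919895325167119} - \frac{736863300 \sqrt{3}}{64919895325167119} \approx -1.8476 \cdot 10^{-8}$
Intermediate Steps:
$T = - \frac{3}{5}$ ($T = \frac{9}{-2 - 13} = \frac{9}{-15} = 9 \left(- \frac{1}{15}\right) = - \frac{3}{5} \approx -0.6$)
$k{\left(u \right)} = u + u^{2} + u \left(- \frac{3}{5} + u \sqrt{-3 + u}\right)$ ($k{\left(u \right)} = \left(u^{2} + \left(\sqrt{-3 + u} u - \frac{3}{5}\right) u\right) + u = \left(u^{2} + \left(u \sqrt{-3 + u} - \frac{3}{5}\right) u\right) + u = \left(u^{2} + \left(- \frac{3}{5} + u \sqrt{-3 + u}\right) u\right) + u = \left(u^{2} + u \left(- \frac{3}{5} + u \sqrt{-3 + u}\right)\right) + u = u + u^{2} + u \left(- \frac{3}{5} + u \sqrt{-3 + u}\right)$)
$\frac{1}{-4536 + \left(k{\left(51 \right)} - 1538\right) \left(-4960 + 2127\right)} = \frac{1}{-4536 + \left(\frac{1}{5} \cdot 51 \left(2 + 5 \cdot 51 + 5 \cdot 51 \sqrt{-3 + 51}\right) - 1538\right) \left(-4960 + 2127\right)} = \frac{1}{-4536 + \left(\frac{1}{5} \cdot 51 \left(2 + 255 + 5 \cdot 51 \sqrt{48}\right) - 1538\right) \left(-2833\right)} = \frac{1}{-4536 + \left(\frac{1}{5} \cdot 51 \left(2 + 255 + 5 \cdot 51 \cdot 4 \sqrt{3}\right) - 1538\right) \left(-2833\right)} = \frac{1}{-4536 + \left(\frac{1}{5} \cdot 51 \left(2 + 255 + 1020 \sqrt{3}\right) - 1538\right) \left(-2833\right)} = \frac{1}{-4536 + \left(\frac{1}{5} \cdot 51 \left(257 + 1020 \sqrt{3}\right) - 1538\right) \left(-2833\right)} = \frac{1}{-4536 + \left(\left(\frac{13107}{5} + 10404 \sqrt{3}\right) - 1538\right) \left(-2833\right)} = \frac{1}{-4536 + \left(\frac{5417}{5} + 10404 \sqrt{3}\right) \left(-2833\right)} = \frac{1}{-4536 - \left(\frac{15346361}{5} + 29474532 \sqrt{3}\right)} = \frac{1}{- \frac{15369041}{5} - 29474532 \sqrt{3}}$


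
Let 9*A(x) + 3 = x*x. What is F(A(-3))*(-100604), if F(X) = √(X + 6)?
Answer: -201208*√15/3 ≈ -2.5976e+5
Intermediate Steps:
A(x) = -⅓ + x²/9 (A(x) = -⅓ + (x*x)/9 = -⅓ + x²/9)
F(X) = √(6 + X)
F(A(-3))*(-100604) = √(6 + (-⅓ + (⅑)*(-3)²))*(-100604) = √(6 + (-⅓ + (⅑)*9))*(-100604) = √(6 + (-⅓ + 1))*(-100604) = √(6 + ⅔)*(-100604) = √(20/3)*(-100604) = (2*√15/3)*(-100604) = -201208*√15/3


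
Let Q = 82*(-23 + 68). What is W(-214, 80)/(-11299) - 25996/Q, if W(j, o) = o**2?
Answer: -158672402/20846655 ≈ -7.6114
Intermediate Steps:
Q = 3690 (Q = 82*45 = 3690)
W(-214, 80)/(-11299) - 25996/Q = 80**2/(-11299) - 25996/3690 = 6400*(-1/11299) - 25996*1/3690 = -6400/11299 - 12998/1845 = -158672402/20846655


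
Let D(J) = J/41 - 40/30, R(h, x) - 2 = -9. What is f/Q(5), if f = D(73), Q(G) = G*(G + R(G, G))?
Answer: -11/246 ≈ -0.044715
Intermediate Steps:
R(h, x) = -7 (R(h, x) = 2 - 9 = -7)
D(J) = -4/3 + J/41 (D(J) = J*(1/41) - 40*1/30 = J/41 - 4/3 = -4/3 + J/41)
Q(G) = G*(-7 + G) (Q(G) = G*(G - 7) = G*(-7 + G))
f = 55/123 (f = -4/3 + (1/41)*73 = -4/3 + 73/41 = 55/123 ≈ 0.44715)
f/Q(5) = 55/(123*((5*(-7 + 5)))) = 55/(123*((5*(-2)))) = (55/123)/(-10) = (55/123)*(-⅒) = -11/246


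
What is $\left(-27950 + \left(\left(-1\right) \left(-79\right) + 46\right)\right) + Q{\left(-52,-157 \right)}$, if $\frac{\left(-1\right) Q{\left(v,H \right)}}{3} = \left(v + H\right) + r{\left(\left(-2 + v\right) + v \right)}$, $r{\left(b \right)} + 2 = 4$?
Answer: $-27204$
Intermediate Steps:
$r{\left(b \right)} = 2$ ($r{\left(b \right)} = -2 + 4 = 2$)
$Q{\left(v,H \right)} = -6 - 3 H - 3 v$ ($Q{\left(v,H \right)} = - 3 \left(\left(v + H\right) + 2\right) = - 3 \left(\left(H + v\right) + 2\right) = - 3 \left(2 + H + v\right) = -6 - 3 H - 3 v$)
$\left(-27950 + \left(\left(-1\right) \left(-79\right) + 46\right)\right) + Q{\left(-52,-157 \right)} = \left(-27950 + \left(\left(-1\right) \left(-79\right) + 46\right)\right) - -621 = \left(-27950 + \left(79 + 46\right)\right) + \left(-6 + 471 + 156\right) = \left(-27950 + 125\right) + 621 = -27825 + 621 = -27204$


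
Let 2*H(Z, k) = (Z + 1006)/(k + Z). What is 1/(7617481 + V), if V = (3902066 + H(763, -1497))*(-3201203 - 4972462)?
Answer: -1468/46820631026819027 ≈ -3.1354e-14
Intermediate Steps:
H(Z, k) = (1006 + Z)/(2*(Z + k)) (H(Z, k) = ((Z + 1006)/(k + Z))/2 = ((1006 + Z)/(Z + k))/2 = (1006 + Z)/(2*(Z + k)))
V = -46820642209281135/1468 (V = (3902066 + (503 + (½)*763)/(763 - 1497))*(-3201203 - 4972462) = (3902066 + (503 + 763/2)/(-734))*(-8173665) = (3902066 - 1/734*1769/2)*(-8173665) = (3902066 - 1769/1468)*(-8173665) = (5728231119/1468)*(-8173665) = -46820642209281135/1468 ≈ -3.1894e+13)
1/(7617481 + V) = 1/(7617481 - 46820642209281135/1468) = 1/(-46820631026819027/1468) = -1468/46820631026819027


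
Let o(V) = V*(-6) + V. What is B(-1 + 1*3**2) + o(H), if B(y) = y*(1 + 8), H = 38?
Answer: -118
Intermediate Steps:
B(y) = 9*y (B(y) = y*9 = 9*y)
o(V) = -5*V (o(V) = -6*V + V = -5*V)
B(-1 + 1*3**2) + o(H) = 9*(-1 + 1*3**2) - 5*38 = 9*(-1 + 1*9) - 190 = 9*(-1 + 9) - 190 = 9*8 - 190 = 72 - 190 = -118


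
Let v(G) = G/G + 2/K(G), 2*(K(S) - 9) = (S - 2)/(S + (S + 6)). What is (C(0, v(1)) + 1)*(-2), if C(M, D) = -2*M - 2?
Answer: 2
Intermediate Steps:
K(S) = 9 + (-2 + S)/(2*(6 + 2*S)) (K(S) = 9 + ((S - 2)/(S + (S + 6)))/2 = 9 + ((-2 + S)/(S + (6 + S)))/2 = 9 + ((-2 + S)/(6 + 2*S))/2 = 9 + (-2 + S)/(2*(6 + 2*S)))
v(G) = 1 + 8*(3 + G)/(106 + 37*G) (v(G) = G/G + 2/(((106 + 37*G)/(4*(3 + G)))) = 1 + 2*(4*(3 + G)/(106 + 37*G)) = 1 + 8*(3 + G)/(106 + 37*G))
C(M, D) = -2 - 2*M
(C(0, v(1)) + 1)*(-2) = ((-2 - 2*0) + 1)*(-2) = ((-2 + 0) + 1)*(-2) = (-2 + 1)*(-2) = -1*(-2) = 2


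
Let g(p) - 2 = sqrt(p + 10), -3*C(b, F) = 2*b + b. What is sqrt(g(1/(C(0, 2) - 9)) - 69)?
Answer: sqrt(-603 + 3*sqrt(89))/3 ≈ 7.991*I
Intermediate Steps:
C(b, F) = -b (C(b, F) = -(2*b + b)/3 = -b)
g(p) = 2 + sqrt(10 + p) (g(p) = 2 + sqrt(p + 10) = 2 + sqrt(10 + p))
sqrt(g(1/(C(0, 2) - 9)) - 69) = sqrt((2 + sqrt(10 + 1/(-1*0 - 9))) - 69) = sqrt((2 + sqrt(10 + 1/(0 - 9))) - 69) = sqrt((2 + sqrt(10 + 1/(-9))) - 69) = sqrt((2 + sqrt(10 - 1/9)) - 69) = sqrt((2 + sqrt(89/9)) - 69) = sqrt((2 + sqrt(89)/3) - 69) = sqrt(-67 + sqrt(89)/3)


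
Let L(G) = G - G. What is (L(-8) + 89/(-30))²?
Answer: 7921/900 ≈ 8.8011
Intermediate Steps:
L(G) = 0
(L(-8) + 89/(-30))² = (0 + 89/(-30))² = (0 + 89*(-1/30))² = (0 - 89/30)² = (-89/30)² = 7921/900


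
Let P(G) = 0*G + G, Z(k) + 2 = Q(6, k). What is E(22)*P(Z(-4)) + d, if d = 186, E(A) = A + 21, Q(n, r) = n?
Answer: 358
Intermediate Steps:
Z(k) = 4 (Z(k) = -2 + 6 = 4)
E(A) = 21 + A
P(G) = G (P(G) = 0 + G = G)
E(22)*P(Z(-4)) + d = (21 + 22)*4 + 186 = 43*4 + 186 = 172 + 186 = 358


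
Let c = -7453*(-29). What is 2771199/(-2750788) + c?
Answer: 594544294757/2750788 ≈ 2.1614e+5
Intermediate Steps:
c = 216137
2771199/(-2750788) + c = 2771199/(-2750788) + 216137 = 2771199*(-1/2750788) + 216137 = -2771199/2750788 + 216137 = 594544294757/2750788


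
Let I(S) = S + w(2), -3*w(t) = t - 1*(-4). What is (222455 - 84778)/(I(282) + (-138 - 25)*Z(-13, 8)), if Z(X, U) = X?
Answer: 137677/2399 ≈ 57.389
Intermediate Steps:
w(t) = -4/3 - t/3 (w(t) = -(t - 1*(-4))/3 = -(t + 4)/3 = -(4 + t)/3 = -4/3 - t/3)
I(S) = -2 + S (I(S) = S + (-4/3 - 1/3*2) = S + (-4/3 - 2/3) = S - 2 = -2 + S)
(222455 - 84778)/(I(282) + (-138 - 25)*Z(-13, 8)) = (222455 - 84778)/((-2 + 282) + (-138 - 25)*(-13)) = 137677/(280 - 163*(-13)) = 137677/(280 + 2119) = 137677/2399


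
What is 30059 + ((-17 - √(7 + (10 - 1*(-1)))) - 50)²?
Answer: 34566 + 402*√2 ≈ 35135.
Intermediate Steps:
30059 + ((-17 - √(7 + (10 - 1*(-1)))) - 50)² = 30059 + ((-17 - √(7 + (10 + 1))) - 50)² = 30059 + ((-17 - √(7 + 11)) - 50)² = 30059 + ((-17 - √18) - 50)² = 30059 + ((-17 - 3*√2) - 50)² = 30059 + (-67 - 3*√2)²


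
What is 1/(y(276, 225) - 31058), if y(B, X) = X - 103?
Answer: -1/30936 ≈ -3.2325e-5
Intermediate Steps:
y(B, X) = -103 + X
1/(y(276, 225) - 31058) = 1/((-103 + 225) - 31058) = 1/(122 - 31058) = 1/(-30936) = -1/30936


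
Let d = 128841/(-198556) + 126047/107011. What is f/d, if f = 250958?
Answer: 5332274302719128/11239983881 ≈ 4.7440e+5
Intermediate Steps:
d = 11239983881/21247676116 (d = 128841*(-1/198556) + 126047*(1/107011) = -128841/198556 + 126047/107011 = 11239983881/21247676116 ≈ 0.52900)
f/d = 250958/(11239983881/21247676116) = 250958*(21247676116/11239983881) = 5332274302719128/11239983881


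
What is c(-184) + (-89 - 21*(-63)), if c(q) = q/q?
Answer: 1235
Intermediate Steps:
c(q) = 1
c(-184) + (-89 - 21*(-63)) = 1 + (-89 - 21*(-63)) = 1 + (-89 + 1323) = 1 + 1234 = 1235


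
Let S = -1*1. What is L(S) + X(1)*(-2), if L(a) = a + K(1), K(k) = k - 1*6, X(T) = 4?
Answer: -14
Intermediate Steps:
K(k) = -6 + k (K(k) = k - 6 = -6 + k)
S = -1
L(a) = -5 + a (L(a) = a + (-6 + 1) = a - 5 = -5 + a)
L(S) + X(1)*(-2) = (-5 - 1) + 4*(-2) = -6 - 8 = -14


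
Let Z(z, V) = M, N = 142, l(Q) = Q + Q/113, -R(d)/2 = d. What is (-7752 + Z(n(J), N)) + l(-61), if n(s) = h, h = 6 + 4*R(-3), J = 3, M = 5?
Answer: -882365/113 ≈ -7808.5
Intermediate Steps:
R(d) = -2*d
l(Q) = 114*Q/113 (l(Q) = Q + Q*(1/113) = Q + Q/113 = 114*Q/113)
h = 30 (h = 6 + 4*(-2*(-3)) = 6 + 4*6 = 6 + 24 = 30)
n(s) = 30
Z(z, V) = 5
(-7752 + Z(n(J), N)) + l(-61) = (-7752 + 5) + (114/113)*(-61) = -7747 - 6954/113 = -882365/113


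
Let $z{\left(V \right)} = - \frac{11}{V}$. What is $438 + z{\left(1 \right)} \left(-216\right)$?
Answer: $2814$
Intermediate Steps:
$438 + z{\left(1 \right)} \left(-216\right) = 438 + - \frac{11}{1} \left(-216\right) = 438 + \left(-11\right) 1 \left(-216\right) = 438 - -2376 = 438 + 2376 = 2814$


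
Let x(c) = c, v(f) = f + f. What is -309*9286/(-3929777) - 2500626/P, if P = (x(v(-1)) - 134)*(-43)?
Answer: -4905061220625/11490667948 ≈ -426.87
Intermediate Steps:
v(f) = 2*f
P = 5848 (P = (2*(-1) - 134)*(-43) = (-2 - 134)*(-43) = -136*(-43) = 5848)
-309*9286/(-3929777) - 2500626/P = -309*9286/(-3929777) - 2500626/5848 = -2869374*(-1/3929777) - 2500626*1/5848 = 2869374/3929777 - 1250313/2924 = -4905061220625/11490667948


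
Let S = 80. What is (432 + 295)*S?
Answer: 58160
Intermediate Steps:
(432 + 295)*S = (432 + 295)*80 = 727*80 = 58160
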